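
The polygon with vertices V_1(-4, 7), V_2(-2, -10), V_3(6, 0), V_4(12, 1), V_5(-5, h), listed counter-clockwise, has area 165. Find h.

15

Write out the shoelace sum; only the two edges meeting at V_5 involve h:
2·Area = [(12·h − (-5)·1) + ((-5)·7 − (-4)·h)] + 120
       = 16·h + 90 = 330
⇒ h = 15.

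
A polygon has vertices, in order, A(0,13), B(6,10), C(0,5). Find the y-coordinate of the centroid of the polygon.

28/3

Apply Gauss's area formula. First the cross-terms c_i = x_i·y_{i+1} − x_{i+1}·y_i:
  -78, 30, 0  ⇒  2A = -48, A = -24.
Then Σ (y_i + y_{i+1})·c_i = -1344, so ȳ = -1344 / (6·(-24)) = 28/3.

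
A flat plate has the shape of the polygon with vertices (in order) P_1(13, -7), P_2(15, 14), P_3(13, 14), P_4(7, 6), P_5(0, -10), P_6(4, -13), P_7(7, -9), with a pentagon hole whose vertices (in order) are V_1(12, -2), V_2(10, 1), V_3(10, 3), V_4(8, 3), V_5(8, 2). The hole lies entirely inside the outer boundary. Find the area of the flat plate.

189

Outer boundary:
Apply the shoelace formula: 2A = Σ (x_i·y_{i+1} − x_{i+1}·y_i), indices taken mod 7.
Σ = (287) + (28) + (-20) + (-70) + (40) + (55) + (68) = 388
Area = |Σ|/2 = 194.
Hole:
Apply the shoelace (surveyor's) formula: 2A = Σ (x_i·y_{i+1} − x_{i+1}·y_i), indices taken mod 5.
V_1→V_2: (12)(1) − (10)(-2) = 32
V_2→V_3: (10)(3) − (10)(1) = 20
V_3→V_4: (10)(3) − (8)(3) = 6
V_4→V_5: (8)(2) − (8)(3) = -8
V_5→V_1: (8)(-2) − (12)(2) = -40
Σ = 10
Area = |Σ|/2 = 5.
Net area = 194 − 5 = 189.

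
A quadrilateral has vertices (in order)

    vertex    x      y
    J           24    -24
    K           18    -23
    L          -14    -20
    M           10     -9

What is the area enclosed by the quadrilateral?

250

Apply the shoelace formula: 2A = Σ (x_i·y_{i+1} − x_{i+1}·y_i), indices taken mod 4.
J→K: (24)(-23) − (18)(-24) = -120
K→L: (18)(-20) − (-14)(-23) = -682
L→M: (-14)(-9) − (10)(-20) = 326
M→J: (10)(-24) − (24)(-9) = -24
Σ = -500
Area = |Σ|/2 = 250.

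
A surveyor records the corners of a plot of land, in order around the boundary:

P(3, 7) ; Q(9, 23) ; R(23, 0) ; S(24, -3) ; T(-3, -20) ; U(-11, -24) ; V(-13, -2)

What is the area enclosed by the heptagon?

Apply the shoelace (surveyor's) formula: 2A = Σ (x_i·y_{i+1} − x_{i+1}·y_i), indices taken mod 7.
P→Q: (3)(23) − (9)(7) = 6
Q→R: (9)(0) − (23)(23) = -529
R→S: (23)(-3) − (24)(0) = -69
S→T: (24)(-20) − (-3)(-3) = -489
T→U: (-3)(-24) − (-11)(-20) = -148
U→V: (-11)(-2) − (-13)(-24) = -290
V→P: (-13)(7) − (3)(-2) = -85
Σ = -1604
Area = |Σ|/2 = 802.

802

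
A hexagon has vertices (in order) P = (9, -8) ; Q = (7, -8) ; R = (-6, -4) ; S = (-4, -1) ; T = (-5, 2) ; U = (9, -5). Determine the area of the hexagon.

P→Q: (9)(-8) − (7)(-8) = -16
Q→R: (7)(-4) − (-6)(-8) = -76
R→S: (-6)(-1) − (-4)(-4) = -10
S→T: (-4)(2) − (-5)(-1) = -13
T→U: (-5)(-5) − (9)(2) = 7
U→P: (9)(-8) − (9)(-5) = -27
Σ = -135
Area = |Σ|/2 = 67.5.

67.5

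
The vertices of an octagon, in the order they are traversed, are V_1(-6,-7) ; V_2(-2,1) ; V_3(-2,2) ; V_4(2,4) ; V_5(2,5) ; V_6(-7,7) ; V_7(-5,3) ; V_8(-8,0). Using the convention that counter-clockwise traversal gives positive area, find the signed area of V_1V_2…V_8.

55.5

Σ = (-20) + (-2) + (-12) + (2) + (49) + (14) + (24) + (56) = 111
Signed area = Σ/2 = 55.5 (positive ⇒ counter-clockwise traversal).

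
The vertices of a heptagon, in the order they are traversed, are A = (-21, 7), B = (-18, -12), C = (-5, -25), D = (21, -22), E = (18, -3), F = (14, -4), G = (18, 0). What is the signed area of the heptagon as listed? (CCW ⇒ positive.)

952

A→B: (-21)(-12) − (-18)(7) = 378
B→C: (-18)(-25) − (-5)(-12) = 390
C→D: (-5)(-22) − (21)(-25) = 635
D→E: (21)(-3) − (18)(-22) = 333
E→F: (18)(-4) − (14)(-3) = -30
F→G: (14)(0) − (18)(-4) = 72
G→A: (18)(7) − (-21)(0) = 126
Σ = 1904
Signed area = Σ/2 = 952 (positive ⇒ counter-clockwise traversal).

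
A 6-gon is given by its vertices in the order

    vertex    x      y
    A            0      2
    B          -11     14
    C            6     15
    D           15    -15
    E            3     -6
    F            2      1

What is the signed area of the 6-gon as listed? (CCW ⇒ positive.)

-284

Σ = (22) + (-249) + (-315) + (-45) + (15) + (4) = -568
Signed area = Σ/2 = -284 (negative ⇒ clockwise traversal).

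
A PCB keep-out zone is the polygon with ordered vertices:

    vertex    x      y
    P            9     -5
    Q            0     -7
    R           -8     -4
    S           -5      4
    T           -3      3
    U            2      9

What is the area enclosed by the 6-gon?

Apply the surveyor's formula: 2A = Σ (x_i·y_{i+1} − x_{i+1}·y_i), indices taken mod 6.
P→Q: (9)(-7) − (0)(-5) = -63
Q→R: (0)(-4) − (-8)(-7) = -56
R→S: (-8)(4) − (-5)(-4) = -52
S→T: (-5)(3) − (-3)(4) = -3
T→U: (-3)(9) − (2)(3) = -33
U→P: (2)(-5) − (9)(9) = -91
Σ = -298
Area = |Σ|/2 = 149.

149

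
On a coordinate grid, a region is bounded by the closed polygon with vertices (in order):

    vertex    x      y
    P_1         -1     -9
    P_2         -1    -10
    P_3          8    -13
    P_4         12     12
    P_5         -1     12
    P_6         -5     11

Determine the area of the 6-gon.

Apply the surveyor's formula: 2A = Σ (x_i·y_{i+1} − x_{i+1}·y_i), indices taken mod 6.
Cross-terms: 1, 93, 252, 156, 49, 56  ⇒  Σ = 607
Area = |Σ|/2 = 303.5.

303.5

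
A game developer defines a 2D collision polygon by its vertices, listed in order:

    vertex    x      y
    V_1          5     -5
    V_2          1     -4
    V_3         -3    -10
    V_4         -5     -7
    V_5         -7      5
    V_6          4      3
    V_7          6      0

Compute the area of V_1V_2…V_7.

114.5

Σ = (-15) + (-22) + (-29) + (-74) + (-41) + (-18) + (-30) = -229
Area = |Σ|/2 = 114.5.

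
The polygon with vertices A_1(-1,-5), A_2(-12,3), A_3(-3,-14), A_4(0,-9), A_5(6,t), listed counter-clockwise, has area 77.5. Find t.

The doubled signed area Σ (x_i y_{i+1} − x_{i+1} y_i) is linear in t.
With t=0 it equals 165; the coefficient of t is 1 (from the two edges through A_5).
So 1·t + 165 = 2·77.5 = 155 ⇒ t = -10.

-10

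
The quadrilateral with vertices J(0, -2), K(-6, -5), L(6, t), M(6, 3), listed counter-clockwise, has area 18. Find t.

-1

Write out the shoelace sum; only the two edges meeting at L involve t:
2·Area = [((-6)·t − 6·(-5)) + (6·3 − 6·t)] + -24
       = -12·t + 24 = 36
⇒ t = -1.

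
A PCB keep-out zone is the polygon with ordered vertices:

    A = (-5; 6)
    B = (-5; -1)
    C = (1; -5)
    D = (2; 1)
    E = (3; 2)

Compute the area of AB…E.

Apply Gauss's area formula: 2A = Σ (x_i·y_{i+1} − x_{i+1}·y_i), indices taken mod 5.
Σ = (35) + (26) + (11) + (1) + (28) = 101
Area = |Σ|/2 = 50.5.

50.5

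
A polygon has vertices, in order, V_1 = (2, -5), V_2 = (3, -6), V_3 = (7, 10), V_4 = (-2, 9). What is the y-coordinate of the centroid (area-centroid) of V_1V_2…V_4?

4

Apply the shoelace (surveyor's) formula. First the cross-terms c_i = x_i·y_{i+1} − x_{i+1}·y_i:
  3, 72, 83, -8  ⇒  2A = 150, A = 75.
Then Σ (y_i + y_{i+1})·c_i = 1800, so ȳ = 1800 / (6·75) = 4.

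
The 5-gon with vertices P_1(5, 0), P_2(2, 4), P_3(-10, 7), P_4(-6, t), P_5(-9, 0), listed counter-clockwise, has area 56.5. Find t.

Write out the shoelace sum; only the two edges meeting at P_4 involve t:
2·Area = [((-10)·t − (-6)·7) + ((-6)·0 − (-9)·t)] + 74
       = -1·t + 116 = 113
⇒ t = 3.

3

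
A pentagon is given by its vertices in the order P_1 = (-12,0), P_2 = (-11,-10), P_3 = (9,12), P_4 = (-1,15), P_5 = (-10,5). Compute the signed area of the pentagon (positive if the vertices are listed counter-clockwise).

215

Apply the shoelace (surveyor's) formula: 2A = Σ (x_i·y_{i+1} − x_{i+1}·y_i), indices taken mod 5.
P_1→P_2: (-12)(-10) − (-11)(0) = 120
P_2→P_3: (-11)(12) − (9)(-10) = -42
P_3→P_4: (9)(15) − (-1)(12) = 147
P_4→P_5: (-1)(5) − (-10)(15) = 145
P_5→P_1: (-10)(0) − (-12)(5) = 60
Σ = 430
Signed area = Σ/2 = 215 (positive ⇒ counter-clockwise traversal).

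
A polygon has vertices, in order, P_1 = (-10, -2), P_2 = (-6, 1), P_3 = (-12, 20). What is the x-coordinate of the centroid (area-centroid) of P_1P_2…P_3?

-28/3

Apply the shoelace (surveyor's) formula. First the cross-terms c_i = x_i·y_{i+1} − x_{i+1}·y_i:
  -22, -108, 224  ⇒  2A = 94, A = 47.
Then Σ (x_i + x_{i+1})·c_i = -2632, so x̄ = -2632 / (6·47) = -28/3.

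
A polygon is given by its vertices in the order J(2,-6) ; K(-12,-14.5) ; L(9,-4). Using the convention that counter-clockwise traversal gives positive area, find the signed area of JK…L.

15.75

Apply Gauss's area formula: 2A = Σ (x_i·y_{i+1} − x_{i+1}·y_i), indices taken mod 3.
Cross-terms: -101, 178.5, -46  ⇒  Σ = 31.5
Signed area = Σ/2 = 15.75 (positive ⇒ counter-clockwise traversal).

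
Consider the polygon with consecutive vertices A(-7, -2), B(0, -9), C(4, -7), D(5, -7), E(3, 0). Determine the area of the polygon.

60.5

Apply the surveyor's formula: 2A = Σ (x_i·y_{i+1} − x_{i+1}·y_i), indices taken mod 5.
Σ = (63) + (36) + (7) + (21) + (-6) = 121
Area = |Σ|/2 = 60.5.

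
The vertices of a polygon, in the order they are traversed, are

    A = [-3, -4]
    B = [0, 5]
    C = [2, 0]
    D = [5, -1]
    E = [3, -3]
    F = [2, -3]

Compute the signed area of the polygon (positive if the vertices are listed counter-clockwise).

-29.5

Apply the shoelace (surveyor's) formula: 2A = Σ (x_i·y_{i+1} − x_{i+1}·y_i), indices taken mod 6.
A→B: (-3)(5) − (0)(-4) = -15
B→C: (0)(0) − (2)(5) = -10
C→D: (2)(-1) − (5)(0) = -2
D→E: (5)(-3) − (3)(-1) = -12
E→F: (3)(-3) − (2)(-3) = -3
F→A: (2)(-4) − (-3)(-3) = -17
Σ = -59
Signed area = Σ/2 = -29.5 (negative ⇒ clockwise traversal).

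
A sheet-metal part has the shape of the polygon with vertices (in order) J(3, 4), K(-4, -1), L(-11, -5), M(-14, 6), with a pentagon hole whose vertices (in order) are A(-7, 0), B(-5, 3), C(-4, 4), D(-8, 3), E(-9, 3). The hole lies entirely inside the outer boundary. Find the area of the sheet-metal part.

Outer boundary:
Apply the shoelace formula: 2A = Σ (x_i·y_{i+1} − x_{i+1}·y_i), indices taken mod 4.
J→K: (3)(-1) − (-4)(4) = 13
K→L: (-4)(-5) − (-11)(-1) = 9
L→M: (-11)(6) − (-14)(-5) = -136
M→J: (-14)(4) − (3)(6) = -74
Σ = -188
Area = |Σ|/2 = 94.
Hole:
Σ = (-21) + (-8) + (20) + (3) + (21) = 15
Area = |Σ|/2 = 7.5.
Net area = 94 − 7.5 = 86.5.

86.5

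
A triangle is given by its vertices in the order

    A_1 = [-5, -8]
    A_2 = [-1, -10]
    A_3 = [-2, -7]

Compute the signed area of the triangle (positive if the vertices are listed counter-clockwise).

Apply the shoelace formula: 2A = Σ (x_i·y_{i+1} − x_{i+1}·y_i), indices taken mod 3.
Σ = (42) + (-13) + (-19) = 10
Signed area = Σ/2 = 5 (positive ⇒ counter-clockwise traversal).

5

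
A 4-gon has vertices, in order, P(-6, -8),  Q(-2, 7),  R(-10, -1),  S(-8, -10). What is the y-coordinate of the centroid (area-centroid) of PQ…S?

-1.8

Apply the surveyor's formula. First the cross-terms c_i = x_i·y_{i+1} − x_{i+1}·y_i:
  -58, 72, 92, 4  ⇒  2A = 110, A = 55.
Then Σ (y_i + y_{i+1})·c_i = -594, so ȳ = -594 / (6·55) = -1.8.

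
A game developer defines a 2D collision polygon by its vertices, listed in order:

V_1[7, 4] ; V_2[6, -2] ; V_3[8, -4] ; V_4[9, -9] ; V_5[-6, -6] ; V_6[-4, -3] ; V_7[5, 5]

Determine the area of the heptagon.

Apply Gauss's area formula: 2A = Σ (x_i·y_{i+1} − x_{i+1}·y_i), indices taken mod 7.
Σ = (-38) + (-8) + (-36) + (-108) + (-6) + (-5) + (-15) = -216
Area = |Σ|/2 = 108.

108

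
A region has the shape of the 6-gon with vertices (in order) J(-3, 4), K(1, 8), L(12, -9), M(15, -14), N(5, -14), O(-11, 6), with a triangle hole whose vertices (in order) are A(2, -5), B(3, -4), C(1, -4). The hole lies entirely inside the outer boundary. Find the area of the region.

227

Outer boundary:
Apply Gauss's area formula: 2A = Σ (x_i·y_{i+1} − x_{i+1}·y_i), indices taken mod 6.
Σ = (-28) + (-105) + (-33) + (-140) + (-124) + (-26) = -456
Area = |Σ|/2 = 228.
Hole:
Apply the shoelace (surveyor's) formula: 2A = Σ (x_i·y_{i+1} − x_{i+1}·y_i), indices taken mod 3.
Cross-terms: 7, -8, 3  ⇒  Σ = 2
Area = |Σ|/2 = 1.
Net area = 228 − 1 = 227.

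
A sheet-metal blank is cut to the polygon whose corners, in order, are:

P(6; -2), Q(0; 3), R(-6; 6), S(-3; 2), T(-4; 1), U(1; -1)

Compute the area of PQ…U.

27

Cross-terms: 18, 18, 6, 5, 3, 4  ⇒  Σ = 54
Area = |Σ|/2 = 27.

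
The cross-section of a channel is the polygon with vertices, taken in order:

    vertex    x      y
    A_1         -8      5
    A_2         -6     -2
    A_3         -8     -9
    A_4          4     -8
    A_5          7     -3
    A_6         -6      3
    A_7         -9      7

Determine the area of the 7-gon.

Apply the shoelace (surveyor's) formula: 2A = Σ (x_i·y_{i+1} − x_{i+1}·y_i), indices taken mod 7.
Σ = (46) + (38) + (100) + (44) + (3) + (-15) + (11) = 227
Area = |Σ|/2 = 113.5.

113.5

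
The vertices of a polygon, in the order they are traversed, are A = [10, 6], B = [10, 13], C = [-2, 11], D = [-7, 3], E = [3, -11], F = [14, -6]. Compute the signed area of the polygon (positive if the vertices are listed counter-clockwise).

312.5

Apply Gauss's area formula: 2A = Σ (x_i·y_{i+1} − x_{i+1}·y_i), indices taken mod 6.
A→B: (10)(13) − (10)(6) = 70
B→C: (10)(11) − (-2)(13) = 136
C→D: (-2)(3) − (-7)(11) = 71
D→E: (-7)(-11) − (3)(3) = 68
E→F: (3)(-6) − (14)(-11) = 136
F→A: (14)(6) − (10)(-6) = 144
Σ = 625
Signed area = Σ/2 = 312.5 (positive ⇒ counter-clockwise traversal).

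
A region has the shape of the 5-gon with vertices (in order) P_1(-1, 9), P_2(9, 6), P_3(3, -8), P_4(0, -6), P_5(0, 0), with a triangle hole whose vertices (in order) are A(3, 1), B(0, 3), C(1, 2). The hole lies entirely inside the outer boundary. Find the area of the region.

97

Outer boundary:
Apply the shoelace formula: 2A = Σ (x_i·y_{i+1} − x_{i+1}·y_i), indices taken mod 5.
Cross-terms: -87, -90, -18, 0, 0  ⇒  Σ = -195
Area = |Σ|/2 = 97.5.
Hole:
Apply the surveyor's formula: 2A = Σ (x_i·y_{i+1} − x_{i+1}·y_i), indices taken mod 3.
Σ = (9) + (-3) + (-5) = 1
Area = |Σ|/2 = 0.5.
Net area = 97.5 − 0.5 = 97.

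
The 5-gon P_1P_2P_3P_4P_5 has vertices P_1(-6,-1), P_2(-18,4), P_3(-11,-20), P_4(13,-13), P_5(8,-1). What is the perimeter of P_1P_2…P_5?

|P_1P_2| = √((-12)² + (5)²) = √169 = 13
|P_2P_3| = √((7)² + (-24)²) = √625 = 25
|P_3P_4| = √((24)² + (7)²) = √625 = 25
|P_4P_5| = √((-5)² + (12)²) = √169 = 13
|P_5P_1| = √((-14)² + (0)²) = √196 = 14
Perimeter = 13 + 25 + 25 + 13 + 14 = 90.

90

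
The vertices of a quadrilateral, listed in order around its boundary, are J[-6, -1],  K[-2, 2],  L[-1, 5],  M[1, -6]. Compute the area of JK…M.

Apply the shoelace (surveyor's) formula: 2A = Σ (x_i·y_{i+1} − x_{i+1}·y_i), indices taken mod 4.
Cross-terms: -14, -8, 1, -37  ⇒  Σ = -58
Area = |Σ|/2 = 29.

29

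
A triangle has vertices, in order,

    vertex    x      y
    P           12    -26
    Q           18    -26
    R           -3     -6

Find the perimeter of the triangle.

|PQ| = √((6)² + (0)²) = √36 = 6
|QR| = √((-21)² + (20)²) = √841 = 29
|RP| = √((15)² + (-20)²) = √625 = 25
Perimeter = 6 + 29 + 25 = 60.

60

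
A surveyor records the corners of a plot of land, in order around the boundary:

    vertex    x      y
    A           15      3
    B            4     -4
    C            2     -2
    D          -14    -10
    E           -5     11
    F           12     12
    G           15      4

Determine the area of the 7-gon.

331.5

Σ = (-72) + (0) + (-48) + (-204) + (-192) + (-132) + (-15) = -663
Area = |Σ|/2 = 331.5.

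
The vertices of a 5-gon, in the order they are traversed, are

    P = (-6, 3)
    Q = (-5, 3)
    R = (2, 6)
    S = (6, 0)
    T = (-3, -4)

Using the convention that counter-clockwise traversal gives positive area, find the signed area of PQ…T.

-66

Apply Gauss's area formula: 2A = Σ (x_i·y_{i+1} − x_{i+1}·y_i), indices taken mod 5.
Cross-terms: -3, -36, -36, -24, -33  ⇒  Σ = -132
Signed area = Σ/2 = -66 (negative ⇒ clockwise traversal).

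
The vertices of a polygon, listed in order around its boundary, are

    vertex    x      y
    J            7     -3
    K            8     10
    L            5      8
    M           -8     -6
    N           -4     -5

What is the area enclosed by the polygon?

102.5

Cross-terms: 94, 14, 34, 16, 47  ⇒  Σ = 205
Area = |Σ|/2 = 102.5.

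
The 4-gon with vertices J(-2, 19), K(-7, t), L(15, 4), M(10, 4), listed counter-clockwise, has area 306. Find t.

-17

Write out the shoelace sum; only the two edges meeting at K involve t:
2·Area = [((-2)·t − (-7)·19) + ((-7)·4 − 15·t)] + 218
       = -17·t + 323 = 612
⇒ t = -17.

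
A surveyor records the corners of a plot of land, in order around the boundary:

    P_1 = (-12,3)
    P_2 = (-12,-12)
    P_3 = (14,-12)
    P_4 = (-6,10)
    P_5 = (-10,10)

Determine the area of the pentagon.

345

Σ = (180) + (312) + (68) + (40) + (90) = 690
Area = |Σ|/2 = 345.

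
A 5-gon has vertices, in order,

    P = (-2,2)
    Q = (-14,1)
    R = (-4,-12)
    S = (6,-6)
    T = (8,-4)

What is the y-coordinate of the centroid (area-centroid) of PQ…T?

-633/163

Apply the surveyor's formula. First the cross-terms c_i = x_i·y_{i+1} − x_{i+1}·y_i:
  26, 172, 96, 24, 8  ⇒  2A = 326, A = 163.
Then Σ (y_i + y_{i+1})·c_i = -3798, so ȳ = -3798 / (6·163) = -633/163.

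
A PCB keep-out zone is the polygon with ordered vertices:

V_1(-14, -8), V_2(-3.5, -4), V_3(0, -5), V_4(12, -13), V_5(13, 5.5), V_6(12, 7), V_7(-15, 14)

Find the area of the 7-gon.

Apply Gauss's area formula: 2A = Σ (x_i·y_{i+1} − x_{i+1}·y_i), indices taken mod 7.
Cross-terms: 28, 17.5, 60, 235, 25, 273, 316  ⇒  Σ = 954.5
Area = |Σ|/2 = 477.25.

477.25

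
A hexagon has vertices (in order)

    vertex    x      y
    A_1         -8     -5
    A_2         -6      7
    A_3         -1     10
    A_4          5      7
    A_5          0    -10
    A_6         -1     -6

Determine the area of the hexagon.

Apply the surveyor's formula: 2A = Σ (x_i·y_{i+1} − x_{i+1}·y_i), indices taken mod 6.
A_1→A_2: (-8)(7) − (-6)(-5) = -86
A_2→A_3: (-6)(10) − (-1)(7) = -53
A_3→A_4: (-1)(7) − (5)(10) = -57
A_4→A_5: (5)(-10) − (0)(7) = -50
A_5→A_6: (0)(-6) − (-1)(-10) = -10
A_6→A_1: (-1)(-5) − (-8)(-6) = -43
Σ = -299
Area = |Σ|/2 = 149.5.

149.5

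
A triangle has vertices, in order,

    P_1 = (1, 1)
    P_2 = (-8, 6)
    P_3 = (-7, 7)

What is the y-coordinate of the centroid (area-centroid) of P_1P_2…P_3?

Apply the surveyor's formula. First the cross-terms c_i = x_i·y_{i+1} − x_{i+1}·y_i:
  14, -14, -14  ⇒  2A = -14, A = -7.
Then Σ (y_i + y_{i+1})·c_i = -196, so ȳ = -196 / (6·(-7)) = 14/3.

14/3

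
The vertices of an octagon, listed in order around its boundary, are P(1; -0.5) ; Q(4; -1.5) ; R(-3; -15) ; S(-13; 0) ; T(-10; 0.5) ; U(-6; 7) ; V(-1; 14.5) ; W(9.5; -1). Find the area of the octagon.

P→Q: (1)(-1.5) − (4)(-0.5) = 0.5
Q→R: (4)(-15) − (-3)(-1.5) = -64.5
R→S: (-3)(0) − (-13)(-15) = -195
S→T: (-13)(0.5) − (-10)(0) = -6.5
T→U: (-10)(7) − (-6)(0.5) = -67
U→V: (-6)(14.5) − (-1)(7) = -80
V→W: (-1)(-1) − (9.5)(14.5) = -136.75
W→P: (9.5)(-0.5) − (1)(-1) = -3.75
Σ = -553
Area = |Σ|/2 = 276.5.

276.5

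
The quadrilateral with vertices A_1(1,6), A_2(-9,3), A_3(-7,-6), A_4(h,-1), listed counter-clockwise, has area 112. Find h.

Write out the shoelace sum; only the two edges meeting at A_4 involve h:
2·Area = [((-7)·(-1) − h·(-6)) + (h·6 − 1·(-1))] + 132
       = 12·h + 140 = 224
⇒ h = 7.

7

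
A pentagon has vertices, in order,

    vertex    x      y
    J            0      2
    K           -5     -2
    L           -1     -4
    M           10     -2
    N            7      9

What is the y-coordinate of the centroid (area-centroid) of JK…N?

87/94

Apply Gauss's area formula. First the cross-terms c_i = x_i·y_{i+1} − x_{i+1}·y_i:
  10, 18, 42, 104, 14  ⇒  2A = 188, A = 94.
Then Σ (y_i + y_{i+1})·c_i = 522, so ȳ = 522 / (6·94) = 87/94.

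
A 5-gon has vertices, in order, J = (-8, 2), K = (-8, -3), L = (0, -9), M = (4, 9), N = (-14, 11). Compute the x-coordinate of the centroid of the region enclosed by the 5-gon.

-682/189

Apply the shoelace formula. First the cross-terms c_i = x_i·y_{i+1} − x_{i+1}·y_i:
  40, 72, 36, 170, 60  ⇒  2A = 378, A = 189.
Then Σ (x_i + x_{i+1})·c_i = -4092, so x̄ = -4092 / (6·189) = -682/189.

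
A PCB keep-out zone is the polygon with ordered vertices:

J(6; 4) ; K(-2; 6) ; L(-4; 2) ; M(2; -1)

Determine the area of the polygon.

39

Apply Gauss's area formula: 2A = Σ (x_i·y_{i+1} − x_{i+1}·y_i), indices taken mod 4.
J→K: (6)(6) − (-2)(4) = 44
K→L: (-2)(2) − (-4)(6) = 20
L→M: (-4)(-1) − (2)(2) = 0
M→J: (2)(4) − (6)(-1) = 14
Σ = 78
Area = |Σ|/2 = 39.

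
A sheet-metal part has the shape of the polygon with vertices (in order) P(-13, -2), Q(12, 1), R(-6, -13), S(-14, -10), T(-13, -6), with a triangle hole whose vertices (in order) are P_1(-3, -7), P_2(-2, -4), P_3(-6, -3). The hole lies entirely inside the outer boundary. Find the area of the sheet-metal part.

Outer boundary:
Cross-terms: 11, -150, -122, -46, -52  ⇒  Σ = -359
Area = |Σ|/2 = 179.5.
Hole:
P_1→P_2: (-3)(-4) − (-2)(-7) = -2
P_2→P_3: (-2)(-3) − (-6)(-4) = -18
P_3→P_1: (-6)(-7) − (-3)(-3) = 33
Σ = 13
Area = |Σ|/2 = 6.5.
Net area = 179.5 − 6.5 = 173.

173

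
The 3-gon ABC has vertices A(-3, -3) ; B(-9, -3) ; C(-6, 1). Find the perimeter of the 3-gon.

|AB| = √((-6)² + (0)²) = √36 = 6
|BC| = √((3)² + (4)²) = √25 = 5
|CA| = √((3)² + (-4)²) = √25 = 5
Perimeter = 6 + 5 + 5 = 16.

16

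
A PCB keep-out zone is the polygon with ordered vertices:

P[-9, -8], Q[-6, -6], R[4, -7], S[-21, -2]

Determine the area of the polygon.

Apply the surveyor's formula: 2A = Σ (x_i·y_{i+1} − x_{i+1}·y_i), indices taken mod 4.
Σ = (6) + (66) + (-155) + (150) = 67
Area = |Σ|/2 = 33.5.

33.5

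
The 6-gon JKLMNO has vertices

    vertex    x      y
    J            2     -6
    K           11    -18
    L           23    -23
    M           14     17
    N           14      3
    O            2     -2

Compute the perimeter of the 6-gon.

100

|JK| = √((9)² + (-12)²) = √225 = 15
|KL| = √((12)² + (-5)²) = √169 = 13
|LM| = √((-9)² + (40)²) = √1681 = 41
|MN| = √((0)² + (-14)²) = √196 = 14
|NO| = √((-12)² + (-5)²) = √169 = 13
|OJ| = √((0)² + (-4)²) = √16 = 4
Perimeter = 15 + 13 + 41 + 14 + 13 + 4 = 100.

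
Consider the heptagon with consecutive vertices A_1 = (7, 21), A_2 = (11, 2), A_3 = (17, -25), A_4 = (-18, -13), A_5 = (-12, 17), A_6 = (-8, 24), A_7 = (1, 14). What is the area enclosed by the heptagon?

Apply the surveyor's formula: 2A = Σ (x_i·y_{i+1} − x_{i+1}·y_i), indices taken mod 7.
Cross-terms: -217, -309, -671, -462, -152, -136, -77  ⇒  Σ = -2024
Area = |Σ|/2 = 1012.

1012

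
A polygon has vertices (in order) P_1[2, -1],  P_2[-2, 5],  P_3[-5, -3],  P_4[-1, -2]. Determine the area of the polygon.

25.5

Σ = (8) + (31) + (7) + (5) = 51
Area = |Σ|/2 = 25.5.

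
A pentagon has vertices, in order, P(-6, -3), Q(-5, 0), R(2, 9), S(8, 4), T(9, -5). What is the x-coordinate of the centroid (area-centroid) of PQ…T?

601/257

Apply the shoelace formula. First the cross-terms c_i = x_i·y_{i+1} − x_{i+1}·y_i:
  -15, -45, -64, -76, -57  ⇒  2A = -257, A = -128.5.
Then Σ (x_i + x_{i+1})·c_i = -1803, so x̄ = -1803 / (6·(-128.5)) = 601/257.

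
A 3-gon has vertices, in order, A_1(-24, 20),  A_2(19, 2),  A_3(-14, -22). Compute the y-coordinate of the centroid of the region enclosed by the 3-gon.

Apply the surveyor's formula. First the cross-terms c_i = x_i·y_{i+1} − x_{i+1}·y_i:
  -428, -390, -808  ⇒  2A = -1626, A = -813.
Then Σ (y_i + y_{i+1})·c_i = 0, so ȳ = 0 / (6·(-813)) = 0.

0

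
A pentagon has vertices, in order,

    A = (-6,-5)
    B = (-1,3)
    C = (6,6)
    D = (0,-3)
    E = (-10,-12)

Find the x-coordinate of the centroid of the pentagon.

Apply the shoelace (surveyor's) formula. First the cross-terms c_i = x_i·y_{i+1} − x_{i+1}·y_i:
  -23, -24, -18, -30, -22  ⇒  2A = -117, A = -58.5.
Then Σ (x_i + x_{i+1})·c_i = 585, so x̄ = 585 / (6·(-58.5)) = -5/3.

-5/3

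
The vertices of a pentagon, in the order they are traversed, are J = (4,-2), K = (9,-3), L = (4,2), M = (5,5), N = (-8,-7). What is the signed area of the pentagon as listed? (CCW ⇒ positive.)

47.5

Cross-terms: 6, 30, 10, 5, 44  ⇒  Σ = 95
Signed area = Σ/2 = 47.5 (positive ⇒ counter-clockwise traversal).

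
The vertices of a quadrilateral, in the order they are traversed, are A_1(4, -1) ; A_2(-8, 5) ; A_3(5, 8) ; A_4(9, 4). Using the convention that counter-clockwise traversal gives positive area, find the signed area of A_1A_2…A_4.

-77

Σ = (12) + (-89) + (-52) + (-25) = -154
Signed area = Σ/2 = -77 (negative ⇒ clockwise traversal).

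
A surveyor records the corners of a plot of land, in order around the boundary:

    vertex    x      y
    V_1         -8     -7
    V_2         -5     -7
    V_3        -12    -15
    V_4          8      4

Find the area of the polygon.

Apply Gauss's area formula: 2A = Σ (x_i·y_{i+1} − x_{i+1}·y_i), indices taken mod 4.
Cross-terms: 21, -9, 72, -24  ⇒  Σ = 60
Area = |Σ|/2 = 30.

30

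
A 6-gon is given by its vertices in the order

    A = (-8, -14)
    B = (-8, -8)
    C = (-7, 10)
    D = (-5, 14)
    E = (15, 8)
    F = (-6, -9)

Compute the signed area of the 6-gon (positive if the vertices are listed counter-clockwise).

-278.5

Apply the shoelace formula: 2A = Σ (x_i·y_{i+1} − x_{i+1}·y_i), indices taken mod 6.
Σ = (-48) + (-136) + (-48) + (-250) + (-87) + (12) = -557
Signed area = Σ/2 = -278.5 (negative ⇒ clockwise traversal).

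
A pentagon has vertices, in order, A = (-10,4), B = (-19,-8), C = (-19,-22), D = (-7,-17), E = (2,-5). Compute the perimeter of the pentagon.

|AB| = √((-9)² + (-12)²) = √225 = 15
|BC| = √((0)² + (-14)²) = √196 = 14
|CD| = √((12)² + (5)²) = √169 = 13
|DE| = √((9)² + (12)²) = √225 = 15
|EA| = √((-12)² + (9)²) = √225 = 15
Perimeter = 15 + 14 + 13 + 15 + 15 = 72.

72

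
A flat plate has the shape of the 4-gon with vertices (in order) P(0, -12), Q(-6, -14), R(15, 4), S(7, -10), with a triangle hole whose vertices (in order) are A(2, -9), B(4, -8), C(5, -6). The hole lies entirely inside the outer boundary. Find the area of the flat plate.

72.5

Outer boundary:
Apply Gauss's area formula: 2A = Σ (x_i·y_{i+1} − x_{i+1}·y_i), indices taken mod 4.
Σ = (-72) + (186) + (-178) + (-84) = -148
Area = |Σ|/2 = 74.
Hole:
Apply Gauss's area formula: 2A = Σ (x_i·y_{i+1} − x_{i+1}·y_i), indices taken mod 3.
Σ = (20) + (16) + (-33) = 3
Area = |Σ|/2 = 1.5.
Net area = 74 − 1.5 = 72.5.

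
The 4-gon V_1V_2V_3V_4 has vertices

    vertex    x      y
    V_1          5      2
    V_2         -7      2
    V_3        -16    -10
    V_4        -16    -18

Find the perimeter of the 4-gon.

|V_1V_2| = √((-12)² + (0)²) = √144 = 12
|V_2V_3| = √((-9)² + (-12)²) = √225 = 15
|V_3V_4| = √((0)² + (-8)²) = √64 = 8
|V_4V_1| = √((21)² + (20)²) = √841 = 29
Perimeter = 12 + 15 + 8 + 29 = 64.

64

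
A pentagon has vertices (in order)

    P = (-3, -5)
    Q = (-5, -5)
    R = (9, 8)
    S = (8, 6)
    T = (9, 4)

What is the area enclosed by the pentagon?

Apply the surveyor's formula: 2A = Σ (x_i·y_{i+1} − x_{i+1}·y_i), indices taken mod 5.
P→Q: (-3)(-5) − (-5)(-5) = -10
Q→R: (-5)(8) − (9)(-5) = 5
R→S: (9)(6) − (8)(8) = -10
S→T: (8)(4) − (9)(6) = -22
T→P: (9)(-5) − (-3)(4) = -33
Σ = -70
Area = |Σ|/2 = 35.

35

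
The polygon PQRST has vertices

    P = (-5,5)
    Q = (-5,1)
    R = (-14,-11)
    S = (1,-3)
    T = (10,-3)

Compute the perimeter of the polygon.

|PQ| = √((0)² + (-4)²) = √16 = 4
|QR| = √((-9)² + (-12)²) = √225 = 15
|RS| = √((15)² + (8)²) = √289 = 17
|ST| = √((9)² + (0)²) = √81 = 9
|TP| = √((-15)² + (8)²) = √289 = 17
Perimeter = 4 + 15 + 17 + 9 + 17 = 62.

62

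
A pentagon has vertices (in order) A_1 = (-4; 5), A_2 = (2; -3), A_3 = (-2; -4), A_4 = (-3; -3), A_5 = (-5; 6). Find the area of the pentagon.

Apply the shoelace (surveyor's) formula: 2A = Σ (x_i·y_{i+1} − x_{i+1}·y_i), indices taken mod 5.
Σ = (2) + (-14) + (-6) + (-33) + (-1) = -52
Area = |Σ|/2 = 26.

26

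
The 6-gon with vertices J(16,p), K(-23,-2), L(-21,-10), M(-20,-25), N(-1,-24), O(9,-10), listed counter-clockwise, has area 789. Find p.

Write out the shoelace sum; only the two edges meeting at J involve p:
2·Area = [(9·p − 16·(-10)) + (16·(-2) − (-23)·p)] + 1194
       = 32·p + 1322 = 1578
⇒ p = 8.

8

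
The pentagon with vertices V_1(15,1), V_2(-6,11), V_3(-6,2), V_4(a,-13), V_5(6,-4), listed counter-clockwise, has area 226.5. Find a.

Write out the shoelace sum; only the two edges meeting at V_4 involve a:
2·Area = [((-6)·(-13) − a·2) + (a·(-4) − 6·(-13))] + 291
       = -6·a + 447 = 453
⇒ a = -1.

-1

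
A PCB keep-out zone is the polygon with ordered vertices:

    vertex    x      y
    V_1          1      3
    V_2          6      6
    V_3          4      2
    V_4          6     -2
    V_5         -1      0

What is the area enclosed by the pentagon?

Σ = (-12) + (-12) + (-20) + (-2) + (-3) = -49
Area = |Σ|/2 = 24.5.

24.5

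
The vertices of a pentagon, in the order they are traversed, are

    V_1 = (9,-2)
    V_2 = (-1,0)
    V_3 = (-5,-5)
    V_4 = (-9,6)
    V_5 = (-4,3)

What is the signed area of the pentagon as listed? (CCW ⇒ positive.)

Apply the shoelace formula: 2A = Σ (x_i·y_{i+1} − x_{i+1}·y_i), indices taken mod 5.
Σ = (-2) + (5) + (-75) + (-3) + (-19) = -94
Signed area = Σ/2 = -47 (negative ⇒ clockwise traversal).

-47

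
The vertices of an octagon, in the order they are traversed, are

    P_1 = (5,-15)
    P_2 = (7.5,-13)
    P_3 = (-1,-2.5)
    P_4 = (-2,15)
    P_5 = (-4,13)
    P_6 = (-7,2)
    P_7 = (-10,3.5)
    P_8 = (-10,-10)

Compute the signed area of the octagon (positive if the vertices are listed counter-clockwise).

221.625

P_1→P_2: (5)(-13) − (7.5)(-15) = 47.5
P_2→P_3: (7.5)(-2.5) − (-1)(-13) = -31.75
P_3→P_4: (-1)(15) − (-2)(-2.5) = -20
P_4→P_5: (-2)(13) − (-4)(15) = 34
P_5→P_6: (-4)(2) − (-7)(13) = 83
P_6→P_7: (-7)(3.5) − (-10)(2) = -4.5
P_7→P_8: (-10)(-10) − (-10)(3.5) = 135
P_8→P_1: (-10)(-15) − (5)(-10) = 200
Σ = 443.25
Signed area = Σ/2 = 221.625 (positive ⇒ counter-clockwise traversal).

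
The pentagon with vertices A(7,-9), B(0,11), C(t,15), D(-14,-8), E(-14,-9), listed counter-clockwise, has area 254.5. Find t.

-1

Write out the shoelace sum; only the two edges meeting at C involve t:
2·Area = [(0·15 − t·11) + (t·(-8) − (-14)·15)] + 280
       = -19·t + 490 = 509
⇒ t = -1.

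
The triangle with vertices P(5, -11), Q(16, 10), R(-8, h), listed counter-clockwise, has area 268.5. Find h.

The doubled signed area Σ (x_i y_{i+1} − x_{i+1} y_i) is linear in h.
With h=0 it equals 394; the coefficient of h is 11 (from the two edges through R).
So 11·h + 394 = 2·268.5 = 537 ⇒ h = 13.

13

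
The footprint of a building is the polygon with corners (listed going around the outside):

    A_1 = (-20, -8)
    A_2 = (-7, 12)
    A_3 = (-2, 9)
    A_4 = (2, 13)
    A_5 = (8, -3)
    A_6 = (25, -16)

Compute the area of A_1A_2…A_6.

531

Apply the surveyor's formula: 2A = Σ (x_i·y_{i+1} − x_{i+1}·y_i), indices taken mod 6.
Σ = (-296) + (-39) + (-44) + (-110) + (-53) + (-520) = -1062
Area = |Σ|/2 = 531.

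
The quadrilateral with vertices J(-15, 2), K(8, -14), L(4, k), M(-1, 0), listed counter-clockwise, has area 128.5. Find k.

1

Write out the shoelace sum; only the two edges meeting at L involve k:
2·Area = [(8·k − 4·(-14)) + (4·0 − (-1)·k)] + 192
       = 9·k + 248 = 257
⇒ k = 1.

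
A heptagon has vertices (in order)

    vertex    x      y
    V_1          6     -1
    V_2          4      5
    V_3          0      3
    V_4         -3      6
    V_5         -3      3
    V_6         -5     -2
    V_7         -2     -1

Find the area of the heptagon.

Apply the shoelace formula: 2A = Σ (x_i·y_{i+1} − x_{i+1}·y_i), indices taken mod 7.
Σ = (34) + (12) + (9) + (9) + (21) + (1) + (8) = 94
Area = |Σ|/2 = 47.

47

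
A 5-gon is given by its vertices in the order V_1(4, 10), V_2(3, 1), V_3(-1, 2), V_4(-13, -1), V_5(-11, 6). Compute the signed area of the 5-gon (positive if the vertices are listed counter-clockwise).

-107.5

Apply the shoelace (surveyor's) formula: 2A = Σ (x_i·y_{i+1} − x_{i+1}·y_i), indices taken mod 5.
Σ = (-26) + (7) + (27) + (-89) + (-134) = -215
Signed area = Σ/2 = -107.5 (negative ⇒ clockwise traversal).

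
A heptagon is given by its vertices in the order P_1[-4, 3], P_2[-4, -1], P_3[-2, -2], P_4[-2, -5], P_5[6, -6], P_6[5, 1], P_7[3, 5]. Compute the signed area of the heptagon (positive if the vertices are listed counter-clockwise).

Cross-terms: 16, 6, 6, 42, 36, 22, 29  ⇒  Σ = 157
Signed area = Σ/2 = 78.5 (positive ⇒ counter-clockwise traversal).

78.5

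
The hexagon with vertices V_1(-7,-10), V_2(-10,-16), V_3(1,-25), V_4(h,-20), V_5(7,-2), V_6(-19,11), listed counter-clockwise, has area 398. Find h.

Write out the shoelace sum; only the two edges meeting at V_4 involve h:
2·Area = [(1·(-20) − h·(-25)) + (h·(-2) − 7·(-20))] + 584
       = 23·h + 704 = 796
⇒ h = 4.

4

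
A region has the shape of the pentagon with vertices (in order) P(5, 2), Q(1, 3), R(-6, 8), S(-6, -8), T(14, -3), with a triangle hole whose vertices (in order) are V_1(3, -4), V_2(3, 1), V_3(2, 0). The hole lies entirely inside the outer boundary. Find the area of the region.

151.5

Outer boundary:
Apply the shoelace formula: 2A = Σ (x_i·y_{i+1} − x_{i+1}·y_i), indices taken mod 5.
P→Q: (5)(3) − (1)(2) = 13
Q→R: (1)(8) − (-6)(3) = 26
R→S: (-6)(-8) − (-6)(8) = 96
S→T: (-6)(-3) − (14)(-8) = 130
T→P: (14)(2) − (5)(-3) = 43
Σ = 308
Area = |Σ|/2 = 154.
Hole:
Apply the shoelace (surveyor's) formula: 2A = Σ (x_i·y_{i+1} − x_{i+1}·y_i), indices taken mod 3.
Cross-terms: 15, -2, -8  ⇒  Σ = 5
Area = |Σ|/2 = 2.5.
Net area = 154 − 2.5 = 151.5.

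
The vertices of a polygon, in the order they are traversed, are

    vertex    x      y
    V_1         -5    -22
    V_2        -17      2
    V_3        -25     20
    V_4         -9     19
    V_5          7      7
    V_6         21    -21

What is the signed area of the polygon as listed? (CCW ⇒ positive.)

-1013

Apply the shoelace formula: 2A = Σ (x_i·y_{i+1} − x_{i+1}·y_i), indices taken mod 6.
Σ = (-384) + (-290) + (-295) + (-196) + (-294) + (-567) = -2026
Signed area = Σ/2 = -1013 (negative ⇒ clockwise traversal).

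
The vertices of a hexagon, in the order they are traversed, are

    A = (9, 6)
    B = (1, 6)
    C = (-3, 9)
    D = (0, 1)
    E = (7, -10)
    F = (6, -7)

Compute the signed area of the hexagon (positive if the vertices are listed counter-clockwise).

Σ = (48) + (27) + (-3) + (-7) + (11) + (99) = 175
Signed area = Σ/2 = 87.5 (positive ⇒ counter-clockwise traversal).

87.5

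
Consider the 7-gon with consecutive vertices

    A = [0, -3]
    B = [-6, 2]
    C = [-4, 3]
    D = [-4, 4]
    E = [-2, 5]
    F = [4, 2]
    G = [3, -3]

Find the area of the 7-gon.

47.5

Apply the shoelace formula: 2A = Σ (x_i·y_{i+1} − x_{i+1}·y_i), indices taken mod 7.
A→B: (0)(2) − (-6)(-3) = -18
B→C: (-6)(3) − (-4)(2) = -10
C→D: (-4)(4) − (-4)(3) = -4
D→E: (-4)(5) − (-2)(4) = -12
E→F: (-2)(2) − (4)(5) = -24
F→G: (4)(-3) − (3)(2) = -18
G→A: (3)(-3) − (0)(-3) = -9
Σ = -95
Area = |Σ|/2 = 47.5.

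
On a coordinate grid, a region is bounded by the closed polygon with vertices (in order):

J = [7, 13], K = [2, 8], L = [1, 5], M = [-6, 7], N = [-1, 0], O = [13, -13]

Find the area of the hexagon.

174.5

Apply the surveyor's formula: 2A = Σ (x_i·y_{i+1} − x_{i+1}·y_i), indices taken mod 6.
Cross-terms: 30, 2, 37, 7, 13, 260  ⇒  Σ = 349
Area = |Σ|/2 = 174.5.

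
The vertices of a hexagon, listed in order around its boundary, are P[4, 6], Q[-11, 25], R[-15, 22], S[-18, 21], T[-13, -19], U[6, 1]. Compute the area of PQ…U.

564

Apply Gauss's area formula: 2A = Σ (x_i·y_{i+1} − x_{i+1}·y_i), indices taken mod 6.
Σ = (166) + (133) + (81) + (615) + (101) + (32) = 1128
Area = |Σ|/2 = 564.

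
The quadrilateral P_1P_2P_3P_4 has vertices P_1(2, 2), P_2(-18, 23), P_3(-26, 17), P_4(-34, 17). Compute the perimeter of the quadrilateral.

|P_1P_2| = √((-20)² + (21)²) = √841 = 29
|P_2P_3| = √((-8)² + (-6)²) = √100 = 10
|P_3P_4| = √((-8)² + (0)²) = √64 = 8
|P_4P_1| = √((36)² + (-15)²) = √1521 = 39
Perimeter = 29 + 10 + 8 + 39 = 86.

86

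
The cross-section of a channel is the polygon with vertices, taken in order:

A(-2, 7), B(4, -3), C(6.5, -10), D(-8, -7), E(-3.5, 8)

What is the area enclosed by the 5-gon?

132.5

Σ = (-22) + (-20.5) + (-125.5) + (-88.5) + (-8.5) = -265
Area = |Σ|/2 = 132.5.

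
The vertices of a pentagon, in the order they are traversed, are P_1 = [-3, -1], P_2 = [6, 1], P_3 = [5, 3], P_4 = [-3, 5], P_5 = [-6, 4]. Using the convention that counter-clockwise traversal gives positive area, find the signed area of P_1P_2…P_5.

43

Cross-terms: 3, 13, 34, 18, 18  ⇒  Σ = 86
Signed area = Σ/2 = 43 (positive ⇒ counter-clockwise traversal).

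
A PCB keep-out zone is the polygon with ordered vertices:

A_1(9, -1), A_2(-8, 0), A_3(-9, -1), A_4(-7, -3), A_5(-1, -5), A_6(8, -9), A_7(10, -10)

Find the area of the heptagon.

95.5

Apply the shoelace formula: 2A = Σ (x_i·y_{i+1} − x_{i+1}·y_i), indices taken mod 7.
Σ = (-8) + (8) + (20) + (32) + (49) + (10) + (80) = 191
Area = |Σ|/2 = 95.5.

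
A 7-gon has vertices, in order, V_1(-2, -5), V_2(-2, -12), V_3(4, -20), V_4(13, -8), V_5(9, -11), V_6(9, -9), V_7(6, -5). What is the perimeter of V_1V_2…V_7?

|V_1V_2| = √((0)² + (-7)²) = √49 = 7
|V_2V_3| = √((6)² + (-8)²) = √100 = 10
|V_3V_4| = √((9)² + (12)²) = √225 = 15
|V_4V_5| = √((-4)² + (-3)²) = √25 = 5
|V_5V_6| = √((0)² + (2)²) = √4 = 2
|V_6V_7| = √((-3)² + (4)²) = √25 = 5
|V_7V_1| = √((-8)² + (0)²) = √64 = 8
Perimeter = 7 + 10 + 15 + 5 + 2 + 5 + 8 = 52.

52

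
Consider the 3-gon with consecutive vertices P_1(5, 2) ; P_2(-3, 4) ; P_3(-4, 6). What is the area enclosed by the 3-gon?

Cross-terms: 26, -2, -38  ⇒  Σ = -14
Area = |Σ|/2 = 7.

7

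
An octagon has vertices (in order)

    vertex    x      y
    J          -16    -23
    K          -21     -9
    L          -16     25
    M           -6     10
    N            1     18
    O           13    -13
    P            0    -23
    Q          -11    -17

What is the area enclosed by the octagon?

977

Apply the shoelace formula: 2A = Σ (x_i·y_{i+1} − x_{i+1}·y_i), indices taken mod 8.
Σ = (-339) + (-669) + (-10) + (-118) + (-247) + (-299) + (-253) + (-19) = -1954
Area = |Σ|/2 = 977.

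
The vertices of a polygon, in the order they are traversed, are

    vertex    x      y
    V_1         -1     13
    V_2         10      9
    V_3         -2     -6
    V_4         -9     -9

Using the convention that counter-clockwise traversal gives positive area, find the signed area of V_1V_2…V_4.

-171.5

Apply the surveyor's formula: 2A = Σ (x_i·y_{i+1} − x_{i+1}·y_i), indices taken mod 4.
Σ = (-139) + (-42) + (-36) + (-126) = -343
Signed area = Σ/2 = -171.5 (negative ⇒ clockwise traversal).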